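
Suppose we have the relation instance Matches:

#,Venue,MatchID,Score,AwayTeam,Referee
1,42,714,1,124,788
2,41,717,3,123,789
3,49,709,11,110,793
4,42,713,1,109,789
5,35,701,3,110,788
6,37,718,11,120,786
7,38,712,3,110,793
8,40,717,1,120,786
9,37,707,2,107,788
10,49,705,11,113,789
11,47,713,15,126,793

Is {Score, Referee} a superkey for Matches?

Yes

All 11 rows have distinct {Score, Referee} values, so {Score, Referee} → (all attributes) holds and {Score, Referee} is a superkey.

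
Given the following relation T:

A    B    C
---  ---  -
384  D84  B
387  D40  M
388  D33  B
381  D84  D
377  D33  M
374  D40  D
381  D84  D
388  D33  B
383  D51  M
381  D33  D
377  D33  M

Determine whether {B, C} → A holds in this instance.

(B=D84, C=B): 1 row → A = 384 ✓
(B=D40, C=M): 1 row → A = 387 ✓
(B=D33, C=B): 2 rows → A = 388, 388 ✓
(B=D84, C=D): 2 rows → A = 381, 381 ✓
(B=D33, C=M): 2 rows → A = 377, 377 ✓
(B=D40, C=D): 1 row → A = 374 ✓
(B=D51, C=M): 1 row → A = 383 ✓
(B=D33, C=D): 1 row → A = 381 ✓
Every {B, C} value is associated with a single A value, so {B, C} → A holds.

Yes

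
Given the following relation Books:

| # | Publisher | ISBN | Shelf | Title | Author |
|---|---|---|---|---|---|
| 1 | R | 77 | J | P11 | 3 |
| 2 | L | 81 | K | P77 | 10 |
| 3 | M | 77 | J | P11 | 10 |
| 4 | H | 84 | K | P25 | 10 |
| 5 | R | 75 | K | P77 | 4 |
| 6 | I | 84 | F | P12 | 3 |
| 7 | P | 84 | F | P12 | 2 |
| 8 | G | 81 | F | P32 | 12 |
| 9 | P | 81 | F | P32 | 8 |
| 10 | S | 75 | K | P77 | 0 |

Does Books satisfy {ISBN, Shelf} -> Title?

(ISBN=77, Shelf=J): rows 1, 3 → Title = P11, P11 ✓
(ISBN=81, Shelf=K): row 2 → Title = P77 ✓
(ISBN=84, Shelf=K): row 4 → Title = P25 ✓
(ISBN=75, Shelf=K): rows 5, 10 → Title = P77, P77 ✓
(ISBN=84, Shelf=F): rows 6, 7 → Title = P12, P12 ✓
(ISBN=81, Shelf=F): rows 8, 9 → Title = P32, P32 ✓
Every {ISBN, Shelf} value is associated with a single Title value, so {ISBN, Shelf} -> Title holds.

Yes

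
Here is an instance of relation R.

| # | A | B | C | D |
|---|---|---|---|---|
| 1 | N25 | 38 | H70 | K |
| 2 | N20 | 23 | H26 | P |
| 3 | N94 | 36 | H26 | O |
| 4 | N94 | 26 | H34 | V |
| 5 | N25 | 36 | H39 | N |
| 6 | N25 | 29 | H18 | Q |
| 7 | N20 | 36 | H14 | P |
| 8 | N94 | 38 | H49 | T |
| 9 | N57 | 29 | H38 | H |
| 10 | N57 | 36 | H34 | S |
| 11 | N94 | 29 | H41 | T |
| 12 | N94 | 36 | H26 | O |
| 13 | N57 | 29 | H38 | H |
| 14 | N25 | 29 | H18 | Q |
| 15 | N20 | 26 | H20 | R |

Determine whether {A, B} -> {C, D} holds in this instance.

Yes

(A=N25, B=38): row 1 → {C,D} = (H70, K) ✓
(A=N20, B=23): row 2 → {C,D} = (H26, P) ✓
(A=N94, B=36): rows 3, 12 → {C,D} = (H26, O), (H26, O) ✓
(A=N94, B=26): row 4 → {C,D} = (H34, V) ✓
(A=N25, B=36): row 5 → {C,D} = (H39, N) ✓
(A=N25, B=29): rows 6, 14 → {C,D} = (H18, Q), (H18, Q) ✓
(A=N20, B=36): row 7 → {C,D} = (H14, P) ✓
(A=N94, B=38): row 8 → {C,D} = (H49, T) ✓
(A=N57, B=29): rows 9, 13 → {C,D} = (H38, H), (H38, H) ✓
(A=N57, B=36): row 10 → {C,D} = (H34, S) ✓
(A=N94, B=29): row 11 → {C,D} = (H41, T) ✓
(A=N20, B=26): row 15 → {C,D} = (H20, R) ✓
Every {A, B} value is associated with a single {C, D} value, so {A, B} -> {C, D} holds.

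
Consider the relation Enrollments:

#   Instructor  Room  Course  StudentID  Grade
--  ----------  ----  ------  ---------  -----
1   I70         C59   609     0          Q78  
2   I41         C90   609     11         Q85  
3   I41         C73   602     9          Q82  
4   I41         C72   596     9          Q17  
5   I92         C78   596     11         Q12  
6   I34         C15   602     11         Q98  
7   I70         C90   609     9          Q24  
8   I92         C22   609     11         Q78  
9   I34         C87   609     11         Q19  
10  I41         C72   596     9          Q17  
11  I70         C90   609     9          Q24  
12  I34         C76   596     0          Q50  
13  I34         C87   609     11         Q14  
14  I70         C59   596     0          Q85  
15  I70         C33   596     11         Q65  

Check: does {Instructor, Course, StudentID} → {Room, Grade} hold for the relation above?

(Instructor=I70, Course=609, StudentID=0): row 1 → {Room,Grade} = (C59, Q78) ✓
(Instructor=I41, Course=609, StudentID=11): row 2 → {Room,Grade} = (C90, Q85) ✓
(Instructor=I41, Course=602, StudentID=9): row 3 → {Room,Grade} = (C73, Q82) ✓
(Instructor=I41, Course=596, StudentID=9): rows 4, 10 → {Room,Grade} = (C72, Q17), (C72, Q17) ✓
(Instructor=I92, Course=596, StudentID=11): row 5 → {Room,Grade} = (C78, Q12) ✓
(Instructor=I34, Course=602, StudentID=11): row 6 → {Room,Grade} = (C15, Q98) ✓
(Instructor=I70, Course=609, StudentID=9): rows 7, 11 → {Room,Grade} = (C90, Q24), (C90, Q24) ✓
(Instructor=I92, Course=609, StudentID=11): row 8 → {Room,Grade} = (C22, Q78) ✓
(Instructor=I34, Course=609, StudentID=11): rows 9, 13 → {Room,Grade} takes values {(C87, Q19), (C87, Q14)} — violation
(Instructor=I34, Course=596, StudentID=0): row 12 → {Room,Grade} = (C76, Q50) ✓
(Instructor=I70, Course=596, StudentID=0): row 14 → {Room,Grade} = (C59, Q85) ✓
(Instructor=I70, Course=596, StudentID=11): row 15 → {Room,Grade} = (C33, Q65) ✓
Two rows agree on {Instructor, Course, StudentID} but differ on {Room, Grade}, so {Instructor, Course, StudentID} → {Room, Grade} does not hold.

No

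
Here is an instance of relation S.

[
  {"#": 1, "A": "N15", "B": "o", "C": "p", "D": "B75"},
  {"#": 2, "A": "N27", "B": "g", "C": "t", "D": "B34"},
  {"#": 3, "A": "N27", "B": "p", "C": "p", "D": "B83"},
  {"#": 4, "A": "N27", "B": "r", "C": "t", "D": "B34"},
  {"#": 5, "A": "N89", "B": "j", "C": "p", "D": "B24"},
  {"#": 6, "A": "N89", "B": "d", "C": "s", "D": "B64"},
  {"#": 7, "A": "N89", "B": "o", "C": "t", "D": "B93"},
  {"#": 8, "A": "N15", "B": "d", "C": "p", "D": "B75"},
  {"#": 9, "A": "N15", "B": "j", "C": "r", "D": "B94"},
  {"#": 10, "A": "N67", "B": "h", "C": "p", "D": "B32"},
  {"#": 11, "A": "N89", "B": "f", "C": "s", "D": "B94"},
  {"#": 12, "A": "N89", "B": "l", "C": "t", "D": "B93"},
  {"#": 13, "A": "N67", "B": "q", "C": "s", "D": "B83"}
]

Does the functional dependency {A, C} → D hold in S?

(A=N15, C=p): rows 1, 8 → D = B75, B75 ✓
(A=N27, C=t): rows 2, 4 → D = B34, B34 ✓
(A=N27, C=p): row 3 → D = B83 ✓
(A=N89, C=p): row 5 → D = B24 ✓
(A=N89, C=s): rows 6, 11 → D takes values {B64, B94} — violation
(A=N89, C=t): rows 7, 12 → D = B93, B93 ✓
(A=N15, C=r): row 9 → D = B94 ✓
(A=N67, C=p): row 10 → D = B32 ✓
(A=N67, C=s): row 13 → D = B83 ✓
Two rows agree on {A, C} but differ on D, so {A, C} → D does not hold.

No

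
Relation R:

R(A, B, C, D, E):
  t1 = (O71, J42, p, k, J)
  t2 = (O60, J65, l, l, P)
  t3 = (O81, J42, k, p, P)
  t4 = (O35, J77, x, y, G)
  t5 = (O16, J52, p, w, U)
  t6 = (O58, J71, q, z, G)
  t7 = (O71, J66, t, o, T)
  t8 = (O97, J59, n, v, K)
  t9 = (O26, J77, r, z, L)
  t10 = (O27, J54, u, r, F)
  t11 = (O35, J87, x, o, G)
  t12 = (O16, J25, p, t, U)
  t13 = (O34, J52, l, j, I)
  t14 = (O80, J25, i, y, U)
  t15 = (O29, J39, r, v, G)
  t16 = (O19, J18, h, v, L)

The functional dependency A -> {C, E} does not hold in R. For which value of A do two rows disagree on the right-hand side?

O71

A=O71: rows 1, 7 → {C,E} takes values {(p, J), (t, T)} — violation
A=O60: row 2 → {C,E} = (l, P) ✓
A=O81: row 3 → {C,E} = (k, P) ✓
A=O35: rows 4, 11 → {C,E} = (x, G), (x, G) ✓
A=O16: rows 5, 12 → {C,E} = (p, U), (p, U) ✓
A=O58: row 6 → {C,E} = (q, G) ✓
A=O97: row 8 → {C,E} = (n, K) ✓
A=O26: row 9 → {C,E} = (r, L) ✓
A=O27: row 10 → {C,E} = (u, F) ✓
A=O34: row 13 → {C,E} = (l, I) ✓
A=O80: row 14 → {C,E} = (i, U) ✓
A=O29: row 15 → {C,E} = (r, G) ✓
A=O19: row 16 → {C,E} = (h, L) ✓
The only A value with inconsistent RHS is A=O71.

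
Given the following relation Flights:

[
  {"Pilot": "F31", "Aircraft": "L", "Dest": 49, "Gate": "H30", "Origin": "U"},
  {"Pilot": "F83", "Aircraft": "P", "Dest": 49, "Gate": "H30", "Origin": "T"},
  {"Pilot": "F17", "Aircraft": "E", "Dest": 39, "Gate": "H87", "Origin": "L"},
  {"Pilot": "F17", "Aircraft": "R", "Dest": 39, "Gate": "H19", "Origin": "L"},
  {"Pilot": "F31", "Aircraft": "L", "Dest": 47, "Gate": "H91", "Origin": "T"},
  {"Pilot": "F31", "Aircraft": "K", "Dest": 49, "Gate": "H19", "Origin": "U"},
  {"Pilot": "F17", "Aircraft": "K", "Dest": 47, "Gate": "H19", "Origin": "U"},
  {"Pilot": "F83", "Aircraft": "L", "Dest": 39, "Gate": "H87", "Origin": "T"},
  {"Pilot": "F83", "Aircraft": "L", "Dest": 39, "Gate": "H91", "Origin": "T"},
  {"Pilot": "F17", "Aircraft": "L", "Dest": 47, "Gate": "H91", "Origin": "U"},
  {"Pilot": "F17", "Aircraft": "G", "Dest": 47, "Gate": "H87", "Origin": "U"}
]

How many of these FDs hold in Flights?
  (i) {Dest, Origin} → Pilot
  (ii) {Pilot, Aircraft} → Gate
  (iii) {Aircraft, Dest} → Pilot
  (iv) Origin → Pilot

1

(i) {Dest, Origin} → Pilot: every LHS value maps to a single RHS value — holds.
(ii) {Pilot, Aircraft} → Gate: (Pilot=F31, Aircraft=L): 2 rows → Gate takes values {H30, H91} — violation; (Pilot=F83, Aircraft=L): 2 rows → Gate takes values {H87, H91} — violation — fails.
(iii) {Aircraft, Dest} → Pilot: (Aircraft=L, Dest=47): 2 rows → Pilot takes values {F31, F17} — violation — fails.
(iv) Origin → Pilot: Origin=U: 5 rows → Pilot takes values {F31, F17} — violation; Origin=T: 4 rows → Pilot takes values {F83, F31} — violation — fails.
1 of the 4 dependencies holds.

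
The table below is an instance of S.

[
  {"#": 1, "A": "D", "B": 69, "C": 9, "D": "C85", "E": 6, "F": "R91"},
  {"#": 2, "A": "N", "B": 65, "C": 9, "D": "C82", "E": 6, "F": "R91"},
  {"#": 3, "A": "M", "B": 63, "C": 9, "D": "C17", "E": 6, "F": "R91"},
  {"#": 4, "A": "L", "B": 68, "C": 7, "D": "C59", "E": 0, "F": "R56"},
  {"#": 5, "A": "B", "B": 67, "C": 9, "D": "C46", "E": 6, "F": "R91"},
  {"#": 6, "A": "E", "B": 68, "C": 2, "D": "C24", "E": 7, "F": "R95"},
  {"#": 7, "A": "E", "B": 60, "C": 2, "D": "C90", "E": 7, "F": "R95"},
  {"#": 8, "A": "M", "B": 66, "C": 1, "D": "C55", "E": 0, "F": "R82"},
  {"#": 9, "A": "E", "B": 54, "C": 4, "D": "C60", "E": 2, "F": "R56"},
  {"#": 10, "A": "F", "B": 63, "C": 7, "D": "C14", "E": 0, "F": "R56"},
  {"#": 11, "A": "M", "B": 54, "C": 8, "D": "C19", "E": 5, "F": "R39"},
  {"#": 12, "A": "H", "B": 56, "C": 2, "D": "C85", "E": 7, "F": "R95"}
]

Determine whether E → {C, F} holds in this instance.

E=6: rows 1, 2, 3, 5 → {C,F} = (9, R91), (9, R91), (9, R91), (9, R91) ✓
E=0: rows 4, 8, 10 → {C,F} takes values {(7, R56), (1, R82)} — violation
E=7: rows 6, 7, 12 → {C,F} = (2, R95), (2, R95), (2, R95) ✓
E=2: row 9 → {C,F} = (4, R56) ✓
E=5: row 11 → {C,F} = (8, R39) ✓
Two rows agree on E but differ on {C, F}, so E → {C, F} does not hold.

No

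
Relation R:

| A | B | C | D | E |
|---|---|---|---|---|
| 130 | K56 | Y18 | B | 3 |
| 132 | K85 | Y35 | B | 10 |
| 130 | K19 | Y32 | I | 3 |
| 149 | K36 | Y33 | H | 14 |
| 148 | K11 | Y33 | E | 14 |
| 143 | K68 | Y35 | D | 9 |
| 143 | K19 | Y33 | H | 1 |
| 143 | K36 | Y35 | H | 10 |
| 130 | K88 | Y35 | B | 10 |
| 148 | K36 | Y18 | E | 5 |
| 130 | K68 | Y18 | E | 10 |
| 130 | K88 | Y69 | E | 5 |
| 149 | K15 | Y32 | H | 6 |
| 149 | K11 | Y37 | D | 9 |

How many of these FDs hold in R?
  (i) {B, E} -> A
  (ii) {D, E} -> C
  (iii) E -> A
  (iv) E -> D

1

(i) {B, E} -> A: every LHS value maps to a single RHS value — holds.
(ii) {D, E} -> C: (D=D, E=9): 2 rows → C takes values {Y35, Y37} — violation; (D=E, E=5): 2 rows → C takes values {Y18, Y69} — violation — fails.
(iii) E -> A: E=10: 4 rows → A takes values {132, 143, 130} — violation; E=14: 2 rows → A takes values {149, 148} — violation; E=9: 2 rows → A takes values {143, 149} — violation; E=5: 2 rows → A takes values {148, 130} — violation — fails.
(iv) E -> D: E=3: 2 rows → D takes values {B, I} — violation; E=10: 4 rows → D takes values {B, H, E} — violation; E=14: 2 rows → D takes values {H, E} — violation — fails.
1 of the 4 dependencies holds.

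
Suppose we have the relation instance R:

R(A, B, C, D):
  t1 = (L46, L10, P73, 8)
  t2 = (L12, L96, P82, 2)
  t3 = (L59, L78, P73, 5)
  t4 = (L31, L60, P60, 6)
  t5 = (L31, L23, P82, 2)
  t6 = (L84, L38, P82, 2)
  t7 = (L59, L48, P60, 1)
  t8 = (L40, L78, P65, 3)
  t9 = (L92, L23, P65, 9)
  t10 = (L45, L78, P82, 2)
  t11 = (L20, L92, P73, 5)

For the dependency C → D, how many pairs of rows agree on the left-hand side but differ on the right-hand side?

C=P73: violating pairs (1,3), (1,11) — 2 pairs.
C=P82: all 4 rows agree on D — 0 pairs.
C=P60: violating pairs (4,7) — 1 pair.
C=P65: violating pairs (8,9) — 1 pair.

4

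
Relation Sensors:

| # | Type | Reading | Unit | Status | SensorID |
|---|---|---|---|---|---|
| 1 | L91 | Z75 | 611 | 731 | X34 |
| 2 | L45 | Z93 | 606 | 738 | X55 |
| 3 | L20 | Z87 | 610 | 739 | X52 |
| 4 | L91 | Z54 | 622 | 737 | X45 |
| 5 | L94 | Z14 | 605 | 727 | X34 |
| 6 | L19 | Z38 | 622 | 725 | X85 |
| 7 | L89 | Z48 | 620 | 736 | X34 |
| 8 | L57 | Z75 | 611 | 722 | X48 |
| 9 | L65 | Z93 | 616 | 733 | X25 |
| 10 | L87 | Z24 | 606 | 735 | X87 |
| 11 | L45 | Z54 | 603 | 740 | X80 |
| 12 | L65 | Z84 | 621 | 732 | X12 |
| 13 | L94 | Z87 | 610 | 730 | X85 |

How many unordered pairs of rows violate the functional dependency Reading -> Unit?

2

Reading=Z75: all 2 rows agree on Unit — 0 pairs.
Reading=Z93: violating pairs (2,9) — 1 pair.
Reading=Z87: all 2 rows agree on Unit — 0 pairs.
Reading=Z54: violating pairs (4,11) — 1 pair.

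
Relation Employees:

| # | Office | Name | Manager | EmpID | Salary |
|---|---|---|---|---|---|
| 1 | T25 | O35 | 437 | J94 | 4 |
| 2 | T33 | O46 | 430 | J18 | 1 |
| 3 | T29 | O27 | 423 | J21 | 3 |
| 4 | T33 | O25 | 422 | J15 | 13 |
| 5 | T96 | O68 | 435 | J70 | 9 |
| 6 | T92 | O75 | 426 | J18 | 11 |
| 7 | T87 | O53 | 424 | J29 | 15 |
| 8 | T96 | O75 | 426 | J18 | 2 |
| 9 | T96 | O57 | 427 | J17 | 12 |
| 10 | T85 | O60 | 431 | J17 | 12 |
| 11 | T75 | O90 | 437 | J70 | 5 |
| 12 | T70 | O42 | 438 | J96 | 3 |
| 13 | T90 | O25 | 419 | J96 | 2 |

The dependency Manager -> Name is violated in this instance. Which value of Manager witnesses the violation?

Manager=437: rows 1, 11 → Name takes values {O35, O90} — violation
Manager=430: row 2 → Name = O46 ✓
Manager=423: row 3 → Name = O27 ✓
Manager=422: row 4 → Name = O25 ✓
Manager=435: row 5 → Name = O68 ✓
Manager=426: rows 6, 8 → Name = O75, O75 ✓
Manager=424: row 7 → Name = O53 ✓
Manager=427: row 9 → Name = O57 ✓
Manager=431: row 10 → Name = O60 ✓
Manager=438: row 12 → Name = O42 ✓
Manager=419: row 13 → Name = O25 ✓
The only Manager value with inconsistent Name is Manager=437.

437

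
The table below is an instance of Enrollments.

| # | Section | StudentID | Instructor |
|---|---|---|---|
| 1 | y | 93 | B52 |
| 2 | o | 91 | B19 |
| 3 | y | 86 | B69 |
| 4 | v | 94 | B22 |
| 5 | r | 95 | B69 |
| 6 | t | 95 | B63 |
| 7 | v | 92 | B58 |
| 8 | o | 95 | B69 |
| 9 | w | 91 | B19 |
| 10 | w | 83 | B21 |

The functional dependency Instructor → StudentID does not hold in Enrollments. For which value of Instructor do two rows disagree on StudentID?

Instructor=B52: row 1 → StudentID = 93 ✓
Instructor=B19: rows 2, 9 → StudentID = 91, 91 ✓
Instructor=B69: rows 3, 5, 8 → StudentID takes values {86, 95} — violation
Instructor=B22: row 4 → StudentID = 94 ✓
Instructor=B63: row 6 → StudentID = 95 ✓
Instructor=B58: row 7 → StudentID = 92 ✓
Instructor=B21: row 10 → StudentID = 83 ✓
The only Instructor value with inconsistent StudentID is Instructor=B69.

B69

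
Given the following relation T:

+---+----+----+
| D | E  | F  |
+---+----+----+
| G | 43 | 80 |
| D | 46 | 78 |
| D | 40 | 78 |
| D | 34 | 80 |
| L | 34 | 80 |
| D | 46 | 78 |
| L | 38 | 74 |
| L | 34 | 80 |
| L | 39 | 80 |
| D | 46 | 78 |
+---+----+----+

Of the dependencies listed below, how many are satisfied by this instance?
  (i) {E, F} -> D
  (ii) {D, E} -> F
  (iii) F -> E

1

(i) {E, F} -> D: (E=34, F=80): 3 rows → D takes values {D, L} — violation — fails.
(ii) {D, E} -> F: every LHS value maps to a single RHS value — holds.
(iii) F -> E: F=80: 5 rows → E takes values {43, 34, 39} — violation; F=78: 4 rows → E takes values {46, 40} — violation — fails.
1 of the 3 dependencies holds.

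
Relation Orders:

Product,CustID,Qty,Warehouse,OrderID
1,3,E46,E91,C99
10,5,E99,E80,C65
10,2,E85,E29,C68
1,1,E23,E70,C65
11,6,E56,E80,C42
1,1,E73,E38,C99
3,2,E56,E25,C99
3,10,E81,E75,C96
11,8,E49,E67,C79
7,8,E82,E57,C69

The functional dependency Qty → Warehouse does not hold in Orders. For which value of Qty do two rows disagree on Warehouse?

E56

Qty=E46: 1 row → Warehouse = E91 ✓
Qty=E99: 1 row → Warehouse = E80 ✓
Qty=E85: 1 row → Warehouse = E29 ✓
Qty=E23: 1 row → Warehouse = E70 ✓
Qty=E56: 2 rows → Warehouse takes values {E80, E25} — violation
Qty=E73: 1 row → Warehouse = E38 ✓
Qty=E81: 1 row → Warehouse = E75 ✓
Qty=E49: 1 row → Warehouse = E67 ✓
Qty=E82: 1 row → Warehouse = E57 ✓
The only Qty value with inconsistent Warehouse is Qty=E56.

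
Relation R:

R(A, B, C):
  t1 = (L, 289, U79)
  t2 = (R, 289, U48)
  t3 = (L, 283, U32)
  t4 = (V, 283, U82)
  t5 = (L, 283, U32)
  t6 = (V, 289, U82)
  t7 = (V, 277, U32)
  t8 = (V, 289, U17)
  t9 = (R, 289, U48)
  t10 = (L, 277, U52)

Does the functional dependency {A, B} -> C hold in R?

(A=L, B=289): row 1 → C = U79 ✓
(A=R, B=289): rows 2, 9 → C = U48, U48 ✓
(A=L, B=283): rows 3, 5 → C = U32, U32 ✓
(A=V, B=283): row 4 → C = U82 ✓
(A=V, B=289): rows 6, 8 → C takes values {U82, U17} — violation
(A=V, B=277): row 7 → C = U32 ✓
(A=L, B=277): row 10 → C = U52 ✓
Two rows agree on {A, B} but differ on C, so {A, B} -> C does not hold.

No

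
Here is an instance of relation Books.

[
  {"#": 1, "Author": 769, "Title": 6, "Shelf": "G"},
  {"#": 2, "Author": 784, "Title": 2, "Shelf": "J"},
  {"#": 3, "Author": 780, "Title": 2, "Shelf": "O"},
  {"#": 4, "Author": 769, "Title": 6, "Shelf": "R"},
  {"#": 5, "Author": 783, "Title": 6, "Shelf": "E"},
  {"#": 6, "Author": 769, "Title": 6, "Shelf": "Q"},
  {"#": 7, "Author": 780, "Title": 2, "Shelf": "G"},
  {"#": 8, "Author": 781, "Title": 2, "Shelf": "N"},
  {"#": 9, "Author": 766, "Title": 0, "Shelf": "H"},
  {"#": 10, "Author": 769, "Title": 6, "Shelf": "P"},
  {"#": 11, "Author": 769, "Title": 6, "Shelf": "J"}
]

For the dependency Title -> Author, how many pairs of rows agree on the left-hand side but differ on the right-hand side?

10

Title=6: violating pairs (1,5), (4,5), (5,6), (5,10), (5,11) — 5 pairs.
Title=2: violating pairs (2,3), (2,7), (2,8), (3,8), (7,8) — 5 pairs.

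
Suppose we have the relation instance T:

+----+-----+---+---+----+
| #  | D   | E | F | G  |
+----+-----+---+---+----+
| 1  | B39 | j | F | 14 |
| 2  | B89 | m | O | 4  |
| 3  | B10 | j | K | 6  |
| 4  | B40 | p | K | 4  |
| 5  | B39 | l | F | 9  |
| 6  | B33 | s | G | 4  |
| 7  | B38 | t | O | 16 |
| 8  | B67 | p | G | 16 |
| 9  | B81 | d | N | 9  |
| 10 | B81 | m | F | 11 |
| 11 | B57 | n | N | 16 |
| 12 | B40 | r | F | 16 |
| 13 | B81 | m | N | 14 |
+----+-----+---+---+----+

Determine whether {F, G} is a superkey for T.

Yes

All 13 rows have distinct {F, G} values, so {F, G} → (all attributes) holds and {F, G} is a superkey.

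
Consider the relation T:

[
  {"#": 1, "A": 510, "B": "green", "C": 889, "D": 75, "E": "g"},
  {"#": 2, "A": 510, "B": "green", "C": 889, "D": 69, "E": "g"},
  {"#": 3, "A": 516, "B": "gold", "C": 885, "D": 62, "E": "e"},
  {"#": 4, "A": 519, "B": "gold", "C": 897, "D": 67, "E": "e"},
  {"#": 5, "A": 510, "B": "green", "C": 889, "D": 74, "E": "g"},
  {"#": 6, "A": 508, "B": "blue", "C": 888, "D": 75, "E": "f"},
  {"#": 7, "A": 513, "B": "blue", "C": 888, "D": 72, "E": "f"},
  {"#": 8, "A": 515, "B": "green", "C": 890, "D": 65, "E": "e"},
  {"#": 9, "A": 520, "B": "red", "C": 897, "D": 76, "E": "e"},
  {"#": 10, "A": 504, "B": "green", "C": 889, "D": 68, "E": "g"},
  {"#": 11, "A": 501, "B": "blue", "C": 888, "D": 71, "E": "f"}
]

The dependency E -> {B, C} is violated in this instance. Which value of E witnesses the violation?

e

E=g: rows 1, 2, 5, 10 → {B,C} = (green, 889), (green, 889), (green, 889), (green, 889) ✓
E=e: rows 3, 4, 8, 9 → {B,C} takes values {(gold, 885), (gold, 897), (green, 890), (red, 897)} — violation
E=f: rows 6, 7, 11 → {B,C} = (blue, 888), (blue, 888), (blue, 888) ✓
The only E value with inconsistent RHS is E=e.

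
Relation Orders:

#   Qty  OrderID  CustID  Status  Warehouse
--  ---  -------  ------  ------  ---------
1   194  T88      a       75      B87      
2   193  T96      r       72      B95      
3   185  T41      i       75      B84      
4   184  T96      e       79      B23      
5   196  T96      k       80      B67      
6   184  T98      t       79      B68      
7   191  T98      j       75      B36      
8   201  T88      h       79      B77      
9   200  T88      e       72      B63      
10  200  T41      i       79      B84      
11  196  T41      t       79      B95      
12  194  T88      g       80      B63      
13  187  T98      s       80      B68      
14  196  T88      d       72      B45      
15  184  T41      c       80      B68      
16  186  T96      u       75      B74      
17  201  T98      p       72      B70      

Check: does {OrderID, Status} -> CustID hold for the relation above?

(OrderID=T88, Status=75): row 1 → CustID = a ✓
(OrderID=T96, Status=72): row 2 → CustID = r ✓
(OrderID=T41, Status=75): row 3 → CustID = i ✓
(OrderID=T96, Status=79): row 4 → CustID = e ✓
(OrderID=T96, Status=80): row 5 → CustID = k ✓
(OrderID=T98, Status=79): row 6 → CustID = t ✓
(OrderID=T98, Status=75): row 7 → CustID = j ✓
(OrderID=T88, Status=79): row 8 → CustID = h ✓
(OrderID=T88, Status=72): rows 9, 14 → CustID takes values {e, d} — violation
(OrderID=T41, Status=79): rows 10, 11 → CustID takes values {i, t} — violation
(OrderID=T88, Status=80): row 12 → CustID = g ✓
(OrderID=T98, Status=80): row 13 → CustID = s ✓
(OrderID=T41, Status=80): row 15 → CustID = c ✓
(OrderID=T96, Status=75): row 16 → CustID = u ✓
(OrderID=T98, Status=72): row 17 → CustID = p ✓
Two rows agree on {OrderID, Status} but differ on CustID, so {OrderID, Status} -> CustID does not hold.

No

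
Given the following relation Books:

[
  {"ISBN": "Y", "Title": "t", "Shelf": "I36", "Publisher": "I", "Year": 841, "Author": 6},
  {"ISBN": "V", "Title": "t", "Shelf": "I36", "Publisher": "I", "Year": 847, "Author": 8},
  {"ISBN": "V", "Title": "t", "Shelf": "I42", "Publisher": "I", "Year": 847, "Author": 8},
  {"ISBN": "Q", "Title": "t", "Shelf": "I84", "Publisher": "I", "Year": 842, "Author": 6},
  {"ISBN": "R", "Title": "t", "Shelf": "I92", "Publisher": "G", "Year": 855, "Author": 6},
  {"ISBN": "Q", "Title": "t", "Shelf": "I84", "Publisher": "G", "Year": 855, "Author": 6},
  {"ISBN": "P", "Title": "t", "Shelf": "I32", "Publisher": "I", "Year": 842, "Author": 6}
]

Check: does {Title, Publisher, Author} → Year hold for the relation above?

No

(Title=t, Publisher=I, Author=6): 3 rows → Year takes values {841, 842} — violation
(Title=t, Publisher=I, Author=8): 2 rows → Year = 847, 847 ✓
(Title=t, Publisher=G, Author=6): 2 rows → Year = 855, 855 ✓
Two rows agree on {Title, Publisher, Author} but differ on Year, so {Title, Publisher, Author} → Year does not hold.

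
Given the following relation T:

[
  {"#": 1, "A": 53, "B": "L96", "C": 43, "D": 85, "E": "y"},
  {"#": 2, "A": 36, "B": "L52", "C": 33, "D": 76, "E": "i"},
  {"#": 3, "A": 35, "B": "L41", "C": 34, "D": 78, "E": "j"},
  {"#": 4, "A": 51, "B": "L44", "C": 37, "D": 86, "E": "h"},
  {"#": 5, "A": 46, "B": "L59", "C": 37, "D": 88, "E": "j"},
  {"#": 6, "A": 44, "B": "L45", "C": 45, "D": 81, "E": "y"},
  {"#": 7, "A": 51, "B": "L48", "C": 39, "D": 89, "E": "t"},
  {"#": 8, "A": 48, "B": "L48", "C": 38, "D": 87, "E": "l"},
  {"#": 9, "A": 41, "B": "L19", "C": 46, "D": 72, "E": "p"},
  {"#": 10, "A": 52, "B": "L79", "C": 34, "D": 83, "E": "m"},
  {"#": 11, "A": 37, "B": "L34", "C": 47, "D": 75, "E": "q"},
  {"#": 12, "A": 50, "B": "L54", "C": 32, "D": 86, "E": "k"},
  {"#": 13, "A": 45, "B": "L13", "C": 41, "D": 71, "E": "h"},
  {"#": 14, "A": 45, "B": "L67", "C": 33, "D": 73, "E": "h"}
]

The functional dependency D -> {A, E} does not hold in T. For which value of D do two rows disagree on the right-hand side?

D=85: row 1 → {A,E} = (53, y) ✓
D=76: row 2 → {A,E} = (36, i) ✓
D=78: row 3 → {A,E} = (35, j) ✓
D=86: rows 4, 12 → {A,E} takes values {(51, h), (50, k)} — violation
D=88: row 5 → {A,E} = (46, j) ✓
D=81: row 6 → {A,E} = (44, y) ✓
D=89: row 7 → {A,E} = (51, t) ✓
D=87: row 8 → {A,E} = (48, l) ✓
D=72: row 9 → {A,E} = (41, p) ✓
D=83: row 10 → {A,E} = (52, m) ✓
D=75: row 11 → {A,E} = (37, q) ✓
D=71: row 13 → {A,E} = (45, h) ✓
D=73: row 14 → {A,E} = (45, h) ✓
The only D value with inconsistent RHS is D=86.

86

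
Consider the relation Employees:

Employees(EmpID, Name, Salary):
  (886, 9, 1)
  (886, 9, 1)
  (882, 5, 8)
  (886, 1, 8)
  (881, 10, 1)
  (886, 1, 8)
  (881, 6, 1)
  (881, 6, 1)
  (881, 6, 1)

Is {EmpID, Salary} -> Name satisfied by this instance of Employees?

No

(EmpID=886, Salary=1): 2 rows → Name = 9, 9 ✓
(EmpID=882, Salary=8): 1 row → Name = 5 ✓
(EmpID=886, Salary=8): 2 rows → Name = 1, 1 ✓
(EmpID=881, Salary=1): 4 rows → Name takes values {10, 6} — violation
Two rows agree on {EmpID, Salary} but differ on Name, so {EmpID, Salary} -> Name does not hold.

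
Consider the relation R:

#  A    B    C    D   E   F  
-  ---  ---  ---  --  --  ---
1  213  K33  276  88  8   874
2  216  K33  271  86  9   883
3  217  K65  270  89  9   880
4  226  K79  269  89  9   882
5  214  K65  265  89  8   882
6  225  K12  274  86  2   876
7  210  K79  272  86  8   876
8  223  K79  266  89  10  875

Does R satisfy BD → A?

(B=K33, D=88): row 1 → A = 213 ✓
(B=K33, D=86): row 2 → A = 216 ✓
(B=K65, D=89): rows 3, 5 → A takes values {217, 214} — violation
(B=K79, D=89): rows 4, 8 → A takes values {226, 223} — violation
(B=K12, D=86): row 6 → A = 225 ✓
(B=K79, D=86): row 7 → A = 210 ✓
Two rows agree on BD but differ on A, so BD → A does not hold.

No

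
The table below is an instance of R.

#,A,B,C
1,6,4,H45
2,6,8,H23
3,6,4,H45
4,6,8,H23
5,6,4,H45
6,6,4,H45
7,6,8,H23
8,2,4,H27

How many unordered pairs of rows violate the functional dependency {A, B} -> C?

0

(A=6, B=4): all 4 rows agree on C — 0 pairs.
(A=6, B=8): all 3 rows agree on C — 0 pairs.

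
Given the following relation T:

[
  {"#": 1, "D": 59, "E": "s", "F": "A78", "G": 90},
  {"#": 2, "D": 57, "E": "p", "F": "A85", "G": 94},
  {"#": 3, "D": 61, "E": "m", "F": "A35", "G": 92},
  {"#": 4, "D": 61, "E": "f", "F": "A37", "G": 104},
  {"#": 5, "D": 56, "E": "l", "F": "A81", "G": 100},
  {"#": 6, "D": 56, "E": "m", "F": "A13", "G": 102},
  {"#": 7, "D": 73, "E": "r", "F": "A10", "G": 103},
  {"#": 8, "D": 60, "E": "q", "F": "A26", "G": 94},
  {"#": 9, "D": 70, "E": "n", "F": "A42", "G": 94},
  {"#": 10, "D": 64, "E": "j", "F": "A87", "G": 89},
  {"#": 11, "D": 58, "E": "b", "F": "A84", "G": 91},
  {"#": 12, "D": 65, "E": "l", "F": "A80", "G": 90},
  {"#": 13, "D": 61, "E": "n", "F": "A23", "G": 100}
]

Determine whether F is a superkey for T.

Yes

All 13 rows have distinct F values, so F → (all attributes) holds and F is a superkey.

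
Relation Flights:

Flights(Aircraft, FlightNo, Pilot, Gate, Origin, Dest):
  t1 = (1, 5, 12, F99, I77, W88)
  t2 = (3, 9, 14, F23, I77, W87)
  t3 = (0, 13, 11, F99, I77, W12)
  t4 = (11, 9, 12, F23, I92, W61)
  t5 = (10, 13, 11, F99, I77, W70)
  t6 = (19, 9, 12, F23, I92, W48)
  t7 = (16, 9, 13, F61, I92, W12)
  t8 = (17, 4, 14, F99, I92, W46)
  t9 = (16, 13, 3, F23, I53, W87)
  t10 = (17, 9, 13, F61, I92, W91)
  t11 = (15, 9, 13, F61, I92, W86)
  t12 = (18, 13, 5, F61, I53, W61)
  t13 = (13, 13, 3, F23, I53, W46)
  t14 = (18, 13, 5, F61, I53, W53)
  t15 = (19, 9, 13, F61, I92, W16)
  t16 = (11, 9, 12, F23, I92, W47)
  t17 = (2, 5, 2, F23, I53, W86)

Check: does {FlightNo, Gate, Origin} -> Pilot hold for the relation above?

Yes

(FlightNo=5, Gate=F99, Origin=I77): row 1 → Pilot = 12 ✓
(FlightNo=9, Gate=F23, Origin=I77): row 2 → Pilot = 14 ✓
(FlightNo=13, Gate=F99, Origin=I77): rows 3, 5 → Pilot = 11, 11 ✓
(FlightNo=9, Gate=F23, Origin=I92): rows 4, 6, 16 → Pilot = 12, 12, 12 ✓
(FlightNo=9, Gate=F61, Origin=I92): rows 7, 10, 11, 15 → Pilot = 13, 13, 13, 13 ✓
(FlightNo=4, Gate=F99, Origin=I92): row 8 → Pilot = 14 ✓
(FlightNo=13, Gate=F23, Origin=I53): rows 9, 13 → Pilot = 3, 3 ✓
(FlightNo=13, Gate=F61, Origin=I53): rows 12, 14 → Pilot = 5, 5 ✓
(FlightNo=5, Gate=F23, Origin=I53): row 17 → Pilot = 2 ✓
Every {FlightNo, Gate, Origin} value is associated with a single Pilot value, so {FlightNo, Gate, Origin} -> Pilot holds.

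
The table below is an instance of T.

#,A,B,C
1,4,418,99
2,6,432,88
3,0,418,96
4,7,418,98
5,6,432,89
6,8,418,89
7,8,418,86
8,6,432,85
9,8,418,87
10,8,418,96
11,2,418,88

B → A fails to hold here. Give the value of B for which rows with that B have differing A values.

418

B=418: rows 1, 3, 4, 6, 7, 9, 10, 11 → A takes values {4, 0, 7, 8, 2} — violation
B=432: rows 2, 5, 8 → A = 6, 6, 6 ✓
The only B value with inconsistent A is B=418.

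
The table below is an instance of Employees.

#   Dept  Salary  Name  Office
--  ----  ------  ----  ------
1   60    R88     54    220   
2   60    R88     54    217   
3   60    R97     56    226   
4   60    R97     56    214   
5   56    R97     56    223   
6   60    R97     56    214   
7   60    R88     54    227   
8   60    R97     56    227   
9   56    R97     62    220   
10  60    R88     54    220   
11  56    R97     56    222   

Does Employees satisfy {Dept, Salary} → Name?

(Dept=60, Salary=R88): rows 1, 2, 7, 10 → Name = 54, 54, 54, 54 ✓
(Dept=60, Salary=R97): rows 3, 4, 6, 8 → Name = 56, 56, 56, 56 ✓
(Dept=56, Salary=R97): rows 5, 9, 11 → Name takes values {56, 62} — violation
Two rows agree on {Dept, Salary} but differ on Name, so {Dept, Salary} → Name does not hold.

No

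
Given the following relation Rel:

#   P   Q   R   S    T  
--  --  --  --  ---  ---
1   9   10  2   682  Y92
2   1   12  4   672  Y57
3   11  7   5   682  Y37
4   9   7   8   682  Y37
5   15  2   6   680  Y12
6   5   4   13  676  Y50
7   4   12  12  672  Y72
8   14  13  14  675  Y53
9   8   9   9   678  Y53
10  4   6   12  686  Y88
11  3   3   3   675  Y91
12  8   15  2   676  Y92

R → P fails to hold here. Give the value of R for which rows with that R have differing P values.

R=2: rows 1, 12 → P takes values {9, 8} — violation
R=4: row 2 → P = 1 ✓
R=5: row 3 → P = 11 ✓
R=8: row 4 → P = 9 ✓
R=6: row 5 → P = 15 ✓
R=13: row 6 → P = 5 ✓
R=12: rows 7, 10 → P = 4, 4 ✓
R=14: row 8 → P = 14 ✓
R=9: row 9 → P = 8 ✓
R=3: row 11 → P = 3 ✓
The only R value with inconsistent P is R=2.

2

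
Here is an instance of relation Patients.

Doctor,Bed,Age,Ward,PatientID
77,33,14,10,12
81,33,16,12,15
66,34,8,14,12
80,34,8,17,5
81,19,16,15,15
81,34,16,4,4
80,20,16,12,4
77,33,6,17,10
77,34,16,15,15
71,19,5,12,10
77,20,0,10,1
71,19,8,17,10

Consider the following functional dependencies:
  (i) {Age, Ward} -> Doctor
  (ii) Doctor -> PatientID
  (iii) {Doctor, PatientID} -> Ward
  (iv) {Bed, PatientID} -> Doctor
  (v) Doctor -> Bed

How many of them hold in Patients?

1

(i) {Age, Ward} -> Doctor: (Age=16, Ward=12): 2 rows → Doctor takes values {81, 80} — violation; (Age=8, Ward=17): 2 rows → Doctor takes values {80, 71} — violation; (Age=16, Ward=15): 2 rows → Doctor takes values {81, 77} — violation — fails.
(ii) Doctor -> PatientID: Doctor=77: 4 rows → PatientID takes values {12, 10, 15, 1} — violation; Doctor=81: 3 rows → PatientID takes values {15, 4} — violation; Doctor=80: 2 rows → PatientID takes values {5, 4} — violation — fails.
(iii) {Doctor, PatientID} -> Ward: (Doctor=81, PatientID=15): 2 rows → Ward takes values {12, 15} — violation; (Doctor=71, PatientID=10): 2 rows → Ward takes values {12, 17} — violation — fails.
(iv) {Bed, PatientID} -> Doctor: every LHS value maps to a single RHS value — holds.
(v) Doctor -> Bed: Doctor=77: 4 rows → Bed takes values {33, 34, 20} — violation; Doctor=81: 3 rows → Bed takes values {33, 19, 34} — violation; Doctor=80: 2 rows → Bed takes values {34, 20} — violation — fails.
1 of the 5 dependencies holds.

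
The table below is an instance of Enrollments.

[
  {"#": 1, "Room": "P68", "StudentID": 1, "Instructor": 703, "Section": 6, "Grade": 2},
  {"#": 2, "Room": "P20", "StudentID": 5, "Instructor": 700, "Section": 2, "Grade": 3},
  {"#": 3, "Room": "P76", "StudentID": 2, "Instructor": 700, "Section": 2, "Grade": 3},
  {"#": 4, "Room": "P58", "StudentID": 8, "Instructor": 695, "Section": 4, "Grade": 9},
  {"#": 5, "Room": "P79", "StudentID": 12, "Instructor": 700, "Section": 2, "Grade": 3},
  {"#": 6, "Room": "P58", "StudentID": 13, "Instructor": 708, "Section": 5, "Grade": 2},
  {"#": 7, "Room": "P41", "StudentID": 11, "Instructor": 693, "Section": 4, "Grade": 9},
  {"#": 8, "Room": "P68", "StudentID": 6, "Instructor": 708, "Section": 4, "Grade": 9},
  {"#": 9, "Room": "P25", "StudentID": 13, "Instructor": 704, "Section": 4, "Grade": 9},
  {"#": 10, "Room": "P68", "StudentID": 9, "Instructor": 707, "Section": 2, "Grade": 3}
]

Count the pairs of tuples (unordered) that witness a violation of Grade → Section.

1

Grade=2: violating pairs (1,6) — 1 pair.
Grade=3: all 4 rows agree on Section — 0 pairs.
Grade=9: all 4 rows agree on Section — 0 pairs.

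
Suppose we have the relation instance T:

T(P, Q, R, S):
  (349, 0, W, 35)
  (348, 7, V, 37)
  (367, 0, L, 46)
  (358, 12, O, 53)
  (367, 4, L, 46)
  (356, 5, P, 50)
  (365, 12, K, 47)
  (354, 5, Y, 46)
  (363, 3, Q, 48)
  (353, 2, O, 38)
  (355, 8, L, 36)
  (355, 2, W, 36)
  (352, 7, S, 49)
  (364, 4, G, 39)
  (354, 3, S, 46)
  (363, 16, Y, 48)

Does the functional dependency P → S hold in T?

Yes

P=349: 1 row → S = 35 ✓
P=348: 1 row → S = 37 ✓
P=367: 2 rows → S = 46, 46 ✓
P=358: 1 row → S = 53 ✓
P=356: 1 row → S = 50 ✓
P=365: 1 row → S = 47 ✓
P=354: 2 rows → S = 46, 46 ✓
P=363: 2 rows → S = 48, 48 ✓
P=353: 1 row → S = 38 ✓
P=355: 2 rows → S = 36, 36 ✓
P=352: 1 row → S = 49 ✓
P=364: 1 row → S = 39 ✓
Every P value is associated with a single S value, so P → S holds.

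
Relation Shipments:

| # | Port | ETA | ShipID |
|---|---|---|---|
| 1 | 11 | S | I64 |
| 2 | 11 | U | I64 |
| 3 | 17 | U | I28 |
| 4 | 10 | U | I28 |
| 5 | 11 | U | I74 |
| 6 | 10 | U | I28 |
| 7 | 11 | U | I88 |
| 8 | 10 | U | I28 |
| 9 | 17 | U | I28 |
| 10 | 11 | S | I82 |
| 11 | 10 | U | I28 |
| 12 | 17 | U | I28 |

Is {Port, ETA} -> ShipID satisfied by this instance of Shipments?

(Port=11, ETA=S): rows 1, 10 → ShipID takes values {I64, I82} — violation
(Port=11, ETA=U): rows 2, 5, 7 → ShipID takes values {I64, I74, I88} — violation
(Port=17, ETA=U): rows 3, 9, 12 → ShipID = I28, I28, I28 ✓
(Port=10, ETA=U): rows 4, 6, 8, 11 → ShipID = I28, I28, I28, I28 ✓
Two rows agree on {Port, ETA} but differ on ShipID, so {Port, ETA} -> ShipID does not hold.

No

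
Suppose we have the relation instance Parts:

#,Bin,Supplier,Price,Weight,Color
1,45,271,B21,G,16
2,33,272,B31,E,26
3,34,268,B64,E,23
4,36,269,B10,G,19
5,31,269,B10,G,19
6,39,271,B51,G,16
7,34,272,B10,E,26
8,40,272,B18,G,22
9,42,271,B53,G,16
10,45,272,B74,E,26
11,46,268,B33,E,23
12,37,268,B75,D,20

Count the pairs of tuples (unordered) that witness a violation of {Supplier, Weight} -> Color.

(Supplier=271, Weight=G): all 3 rows agree on Color — 0 pairs.
(Supplier=272, Weight=E): all 3 rows agree on Color — 0 pairs.
(Supplier=268, Weight=E): all 2 rows agree on Color — 0 pairs.
(Supplier=269, Weight=G): all 2 rows agree on Color — 0 pairs.

0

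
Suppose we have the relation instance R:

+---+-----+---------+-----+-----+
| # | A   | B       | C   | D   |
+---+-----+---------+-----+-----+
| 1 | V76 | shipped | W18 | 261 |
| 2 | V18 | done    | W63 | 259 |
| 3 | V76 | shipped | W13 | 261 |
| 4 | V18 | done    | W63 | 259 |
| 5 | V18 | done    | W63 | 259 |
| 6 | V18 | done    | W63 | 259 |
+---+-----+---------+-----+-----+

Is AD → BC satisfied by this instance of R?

No

(A=V76, D=261): rows 1, 3 → {B,C} takes values {(shipped, W18), (shipped, W13)} — violation
(A=V18, D=259): rows 2, 4, 5, 6 → {B,C} = (done, W63), (done, W63), (done, W63), (done, W63) ✓
Two rows agree on AD but differ on BC, so AD → BC does not hold.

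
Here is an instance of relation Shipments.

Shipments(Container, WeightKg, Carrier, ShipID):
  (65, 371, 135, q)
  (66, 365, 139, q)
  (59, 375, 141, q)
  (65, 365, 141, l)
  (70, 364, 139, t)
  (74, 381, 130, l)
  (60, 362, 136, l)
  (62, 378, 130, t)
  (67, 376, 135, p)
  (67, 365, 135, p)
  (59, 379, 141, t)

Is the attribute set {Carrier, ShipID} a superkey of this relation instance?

No

Two distinct rows share (Carrier=135, ShipID=p), so {Carrier, ShipID} does not determine every attribute — not a superkey.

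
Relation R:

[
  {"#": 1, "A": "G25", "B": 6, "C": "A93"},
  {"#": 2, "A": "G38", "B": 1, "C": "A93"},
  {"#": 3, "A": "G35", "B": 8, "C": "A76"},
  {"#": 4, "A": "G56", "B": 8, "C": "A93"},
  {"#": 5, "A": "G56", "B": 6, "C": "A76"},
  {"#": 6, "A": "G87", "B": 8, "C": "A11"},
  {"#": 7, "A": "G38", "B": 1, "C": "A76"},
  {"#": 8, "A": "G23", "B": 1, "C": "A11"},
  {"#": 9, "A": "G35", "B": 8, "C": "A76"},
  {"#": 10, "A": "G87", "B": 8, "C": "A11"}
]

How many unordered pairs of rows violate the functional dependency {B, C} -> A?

0

(B=8, C=A76): all 2 rows agree on A — 0 pairs.
(B=8, C=A11): all 2 rows agree on A — 0 pairs.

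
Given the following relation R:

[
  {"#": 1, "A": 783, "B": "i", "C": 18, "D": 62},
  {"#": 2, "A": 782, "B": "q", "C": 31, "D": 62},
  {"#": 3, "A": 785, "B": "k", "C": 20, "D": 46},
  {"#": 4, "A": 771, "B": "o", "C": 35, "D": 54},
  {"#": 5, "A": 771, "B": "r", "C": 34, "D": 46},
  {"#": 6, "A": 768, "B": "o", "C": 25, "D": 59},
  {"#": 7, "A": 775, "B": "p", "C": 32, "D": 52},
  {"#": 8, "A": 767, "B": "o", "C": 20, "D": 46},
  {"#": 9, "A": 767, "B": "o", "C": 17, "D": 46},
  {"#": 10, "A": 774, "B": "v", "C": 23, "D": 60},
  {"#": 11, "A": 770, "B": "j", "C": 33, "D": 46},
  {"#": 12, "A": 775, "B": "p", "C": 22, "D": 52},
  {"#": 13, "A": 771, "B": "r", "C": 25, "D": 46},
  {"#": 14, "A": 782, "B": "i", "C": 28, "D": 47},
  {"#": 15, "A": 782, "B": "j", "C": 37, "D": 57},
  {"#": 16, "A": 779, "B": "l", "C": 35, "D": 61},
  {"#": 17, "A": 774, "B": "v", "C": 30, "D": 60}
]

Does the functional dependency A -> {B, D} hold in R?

A=783: row 1 → {B,D} = (i, 62) ✓
A=782: rows 2, 14, 15 → {B,D} takes values {(q, 62), (i, 47), (j, 57)} — violation
A=785: row 3 → {B,D} = (k, 46) ✓
A=771: rows 4, 5, 13 → {B,D} takes values {(o, 54), (r, 46)} — violation
A=768: row 6 → {B,D} = (o, 59) ✓
A=775: rows 7, 12 → {B,D} = (p, 52), (p, 52) ✓
A=767: rows 8, 9 → {B,D} = (o, 46), (o, 46) ✓
A=774: rows 10, 17 → {B,D} = (v, 60), (v, 60) ✓
A=770: row 11 → {B,D} = (j, 46) ✓
A=779: row 16 → {B,D} = (l, 61) ✓
Two rows agree on A but differ on {B, D}, so A -> {B, D} does not hold.

No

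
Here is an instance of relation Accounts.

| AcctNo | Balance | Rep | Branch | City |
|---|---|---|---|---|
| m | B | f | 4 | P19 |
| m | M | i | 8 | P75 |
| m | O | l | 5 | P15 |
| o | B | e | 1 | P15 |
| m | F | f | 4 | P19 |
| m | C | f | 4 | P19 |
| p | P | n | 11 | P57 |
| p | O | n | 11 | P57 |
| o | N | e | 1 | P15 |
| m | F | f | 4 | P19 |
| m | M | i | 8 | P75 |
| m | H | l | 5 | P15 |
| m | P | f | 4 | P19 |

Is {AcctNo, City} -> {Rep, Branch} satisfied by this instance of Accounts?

(AcctNo=m, City=P19): 5 rows → {Rep,Branch} = (f, 4), (f, 4), (f, 4), (f, 4), (f, 4) ✓
(AcctNo=m, City=P75): 2 rows → {Rep,Branch} = (i, 8), (i, 8) ✓
(AcctNo=m, City=P15): 2 rows → {Rep,Branch} = (l, 5), (l, 5) ✓
(AcctNo=o, City=P15): 2 rows → {Rep,Branch} = (e, 1), (e, 1) ✓
(AcctNo=p, City=P57): 2 rows → {Rep,Branch} = (n, 11), (n, 11) ✓
Every {AcctNo, City} value is associated with a single {Rep, Branch} value, so {AcctNo, City} -> {Rep, Branch} holds.

Yes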